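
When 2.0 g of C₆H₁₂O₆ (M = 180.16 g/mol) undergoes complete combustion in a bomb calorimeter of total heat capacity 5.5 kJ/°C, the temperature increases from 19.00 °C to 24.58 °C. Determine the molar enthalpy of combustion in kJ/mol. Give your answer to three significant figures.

ΔH = -2760 kJ/mol

ΔT = 24.58 − 19.00 = 5.58 °C
q_cal = C_cal × ΔT = 5.5 × 5.58 = 30.69 kJ
n = 2.0 / 180.16 = 0.01110 mol
q_rxn = −q_cal = -30.69 kJ
ΔH = -30.69 / 0.01110 = -2764.9 kJ/mol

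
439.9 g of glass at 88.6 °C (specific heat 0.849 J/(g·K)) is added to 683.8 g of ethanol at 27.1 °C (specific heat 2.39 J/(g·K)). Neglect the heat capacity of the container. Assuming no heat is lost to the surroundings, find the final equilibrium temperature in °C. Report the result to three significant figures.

T_f = 38.5 °C

Heat lost by glass = heat gained by ethanol.
(439.9)(0.849)(88.6 − T) = (683.8)(2.39)(T − 27.1)
373.4751 (88.6 − T) = 1634.282 (T − 27.1)
33090 − 373.4751 T = 1634.282 T − 44289
77379 = 2007.7571 T
T = 38.54 °C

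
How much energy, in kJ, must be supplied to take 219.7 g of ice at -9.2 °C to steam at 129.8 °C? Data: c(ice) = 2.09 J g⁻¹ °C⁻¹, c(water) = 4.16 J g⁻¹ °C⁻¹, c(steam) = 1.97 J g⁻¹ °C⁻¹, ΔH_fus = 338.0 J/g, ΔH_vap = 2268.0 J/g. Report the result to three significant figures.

q1 (heat ice -9.2→0.0 °C): 219.7 × 2.09 × 9.2 = 4224 J
q2 (melt at 0 °C): 219.7 × 338.0 = 74259 J
q3 (heat water 0.0→100.0 °C): 219.7 × 4.16 × 100.0 = 91395 J
q4 (vaporize at 100 °C): 219.7 × 2268.0 = 498280 J
q5 (heat steam 100.0→129.8 °C): 219.7 × 1.97 × 29.8 = 12898 J
Total: 4224 + 74259 + 91395 + 498280 + 12898 = 681056 J = 681 kJ

q = 681 kJ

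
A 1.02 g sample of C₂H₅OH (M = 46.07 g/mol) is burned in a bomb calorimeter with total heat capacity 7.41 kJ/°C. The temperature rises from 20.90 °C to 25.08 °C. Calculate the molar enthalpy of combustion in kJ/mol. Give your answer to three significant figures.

ΔT = 25.08 − 20.90 = 4.18 °C
q_cal = C_cal × ΔT = 7.41 × 4.18 = 30.9738 kJ
n = 1.02 / 46.07 = 0.02214 mol
q_rxn = −q_cal = -30.9738 kJ
ΔH = -30.9738 / 0.02214 = -1399 kJ/mol

ΔH = -1400 kJ/mol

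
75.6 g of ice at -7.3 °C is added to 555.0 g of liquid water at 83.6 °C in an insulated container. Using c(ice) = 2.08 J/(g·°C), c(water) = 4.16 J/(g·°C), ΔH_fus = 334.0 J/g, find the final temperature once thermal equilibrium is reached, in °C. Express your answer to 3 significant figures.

Heat to bring ice to 0 °C and melt it: q₁ = 75.6×2.08×7.3 + 75.6×334.0 = 26398 J
Heat the water can supply cooling to 0 °C: 555.0×4.16×83.6 = 193016 J > q₁, so all ice melts.
Energy balance: 555.0×4.16×(83.6 − T) = 26398 + 75.6×4.16×(T − 0)
2308.8(83.6 − T) = 26398 + 314.496 T
193016 − 26398 = 2623.296 T
T = 166618 / 2623.296 = 63.51 °C

T_f = 63.5 °C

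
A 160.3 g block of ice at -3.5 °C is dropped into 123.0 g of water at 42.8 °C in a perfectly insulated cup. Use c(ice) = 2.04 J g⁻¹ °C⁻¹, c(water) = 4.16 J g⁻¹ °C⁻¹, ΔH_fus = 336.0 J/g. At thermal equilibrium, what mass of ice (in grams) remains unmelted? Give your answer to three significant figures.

m_ice remaining = 98.5 g

Heat to warm all ice to 0 °C: 160.3×2.04×3.5 = 1144.5 J
Heat released by water cooling to 0 °C: 123.0×4.16×42.8 = 21900 J
21900 J < 1144.5 + 160.3×336.0 = 55005.3 J, so not all ice melts; final T = 0 °C.
Heat left for melting: 21900 − 1144.5 = 20755.5 J
Mass melted = 20755.5 / 336.0 = 61.77 g
Ice remaining = 160.3 − 61.77 = 98.53 g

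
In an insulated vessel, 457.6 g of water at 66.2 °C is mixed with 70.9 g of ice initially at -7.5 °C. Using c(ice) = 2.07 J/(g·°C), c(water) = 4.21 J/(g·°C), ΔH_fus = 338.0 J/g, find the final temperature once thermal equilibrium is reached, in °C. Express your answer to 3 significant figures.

T_f = 46.1 °C

Heat to bring ice to 0 °C and melt it: q₁ = 70.9×2.07×7.5 + 70.9×338.0 = 25065 J
Heat the water can supply cooling to 0 °C: 457.6×4.21×66.2 = 127534 J > q₁, so all ice melts.
Energy balance: 457.6×4.21×(66.2 − T) = 25065 + 70.9×4.21×(T − 0)
1926.496(66.2 − T) = 25065 + 298.489 T
127534 − 25065 = 2224.985 T
T = 102469 / 2224.985 = 46.05 °C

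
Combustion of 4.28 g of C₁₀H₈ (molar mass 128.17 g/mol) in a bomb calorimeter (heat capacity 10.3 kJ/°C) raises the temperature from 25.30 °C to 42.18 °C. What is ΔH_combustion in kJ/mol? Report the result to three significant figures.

ΔH = -5210 kJ/mol

ΔT = 42.18 − 25.30 = 16.88 °C
q_cal = C_cal × ΔT = 10.3 × 16.88 = 173.864 kJ
n = 4.28 / 128.17 = 0.03339 mol
q_rxn = −q_cal = -173.864 kJ
ΔH = -173.864 / 0.03339 = -5207 kJ/mol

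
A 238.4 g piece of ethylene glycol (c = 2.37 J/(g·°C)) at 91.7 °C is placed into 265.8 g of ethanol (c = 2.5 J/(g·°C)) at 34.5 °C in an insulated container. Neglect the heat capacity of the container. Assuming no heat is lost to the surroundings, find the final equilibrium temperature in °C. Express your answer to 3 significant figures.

Heat lost by ethylene glycol = heat gained by ethanol.
(238.4)(2.37)(91.7 − T) = (265.8)(2.5)(T − 34.5)
565.008 (91.7 − T) = 664.5 (T − 34.5)
51811 − 565.008 T = 664.5 T − 22925
74736 = 1229.508 T
T = 60.79 °C

T_f = 60.8 °C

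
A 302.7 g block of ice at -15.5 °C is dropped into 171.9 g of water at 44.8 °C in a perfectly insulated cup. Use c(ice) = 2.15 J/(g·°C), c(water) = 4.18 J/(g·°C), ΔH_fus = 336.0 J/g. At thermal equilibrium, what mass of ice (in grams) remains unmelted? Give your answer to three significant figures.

m_ice remaining = 237 g

Heat to warm all ice to 0 °C: 302.7×2.15×15.5 = 10087 J
Heat released by water cooling to 0 °C: 171.9×4.18×44.8 = 32191 J
32191 J < 10087 + 302.7×336.0 = 111794.2 J, so not all ice melts; final T = 0 °C.
Heat left for melting: 32191 − 10087 = 22104 J
Mass melted = 22104 / 336.0 = 65.79 g
Ice remaining = 302.7 − 65.79 = 236.91 g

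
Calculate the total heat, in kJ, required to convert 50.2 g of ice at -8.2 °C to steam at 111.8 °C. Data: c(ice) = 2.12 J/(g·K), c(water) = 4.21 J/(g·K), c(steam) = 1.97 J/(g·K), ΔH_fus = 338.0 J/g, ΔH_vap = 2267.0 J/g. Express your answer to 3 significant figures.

q = 154 kJ

q1 (heat ice -8.2→0.0 °C): 50.2 × 2.12 × 8.2 = 873 J
q2 (melt at 0 °C): 50.2 × 338.0 = 16968 J
q3 (heat water 0.0→100.0 °C): 50.2 × 4.21 × 100.0 = 21134 J
q4 (vaporize at 100 °C): 50.2 × 2267.0 = 113803 J
q5 (heat steam 100.0→111.8 °C): 50.2 × 1.97 × 11.8 = 1167 J
Total: 873 + 16968 + 21134 + 113803 + 1167 = 153945 J = 154 kJ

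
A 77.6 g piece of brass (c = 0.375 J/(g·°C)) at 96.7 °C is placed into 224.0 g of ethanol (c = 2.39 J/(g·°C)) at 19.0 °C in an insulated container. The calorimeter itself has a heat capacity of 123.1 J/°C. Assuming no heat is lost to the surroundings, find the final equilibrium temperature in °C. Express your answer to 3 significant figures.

Heat lost by brass = heat gained by ethanol + calorimeter.
(77.6)(0.375)(96.7 − T) = [(224.0)(2.39) + 123.1](T − 19.0)
29.1 (96.7 − T) = 658.46 (T − 19.0)
2814.0 − 29.1 T = 658.46 T − 12511
15325.0 = 687.56 T
T = 22.29 °C

T_f = 22.3 °C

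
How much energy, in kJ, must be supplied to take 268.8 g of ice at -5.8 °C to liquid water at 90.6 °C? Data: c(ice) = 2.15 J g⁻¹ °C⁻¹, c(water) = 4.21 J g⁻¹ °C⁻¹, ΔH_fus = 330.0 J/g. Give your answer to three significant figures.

q1 (heat ice -5.8→0.0 °C): 268.8 × 2.15 × 5.8 = 3352 J
q2 (melt at 0 °C): 268.8 × 330.0 = 88704 J
q3 (heat water 0.0→90.6 °C): 268.8 × 4.21 × 90.6 = 102527 J
Total: 3352 + 88704 + 102527 = 194583 J = 195 kJ

q = 195 kJ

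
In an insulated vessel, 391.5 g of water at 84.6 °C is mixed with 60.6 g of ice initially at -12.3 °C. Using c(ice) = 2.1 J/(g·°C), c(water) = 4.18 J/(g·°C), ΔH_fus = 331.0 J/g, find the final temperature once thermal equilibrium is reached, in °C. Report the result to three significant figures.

Heat to bring ice to 0 °C and melt it: q₁ = 60.6×2.1×12.3 + 60.6×331.0 = 21624 J
Heat the water can supply cooling to 0 °C: 391.5×4.18×84.6 = 138445 J > q₁, so all ice melts.
Energy balance: 391.5×4.18×(84.6 − T) = 21624 + 60.6×4.18×(T − 0)
1636.47(84.6 − T) = 21624 + 253.308 T
138445 − 21624 = 1889.778 T
T = 116821 / 1889.778 = 61.82 °C

T_f = 61.8 °C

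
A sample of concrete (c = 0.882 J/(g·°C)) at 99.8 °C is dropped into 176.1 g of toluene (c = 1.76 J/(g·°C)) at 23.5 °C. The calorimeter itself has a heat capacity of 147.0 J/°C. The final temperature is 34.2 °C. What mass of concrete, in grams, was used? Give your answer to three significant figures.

m = 84.5 g

q_gained = (176.1 × 1.76 + 147.0) × (34.2 − 23.5) = 4889 J
q_lost = m × 0.882 × (99.8 − 34.2) = 57.8592 m
m = 4889 / 57.8592 = 84.5 g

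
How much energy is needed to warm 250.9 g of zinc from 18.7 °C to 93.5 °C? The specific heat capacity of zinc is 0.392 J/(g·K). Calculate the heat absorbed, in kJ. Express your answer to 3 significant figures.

q = m c ΔT = 250.9 × 0.392 × (93.5 − 18.7)
q = 250.9 × 0.392 × 74.8 = 7357 J = 7.36 kJ

q = 7.36 kJ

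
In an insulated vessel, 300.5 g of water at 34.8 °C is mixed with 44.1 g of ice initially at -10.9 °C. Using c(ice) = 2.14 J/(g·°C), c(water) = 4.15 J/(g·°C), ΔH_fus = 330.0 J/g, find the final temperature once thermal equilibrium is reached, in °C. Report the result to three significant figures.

Heat to bring ice to 0 °C and melt it: q₁ = 44.1×2.14×10.9 + 44.1×330.0 = 15582 J
Heat the water can supply cooling to 0 °C: 300.5×4.15×34.8 = 43398.2 J > q₁, so all ice melts.
Energy balance: 300.5×4.15×(34.8 − T) = 15582 + 44.1×4.15×(T − 0)
1247.075(34.8 − T) = 15582 + 183.015 T
43398.2 − 15582 = 1430.090 T
T = 27816.2 / 1430.090 = 19.45 °C

T_f = 19.5 °C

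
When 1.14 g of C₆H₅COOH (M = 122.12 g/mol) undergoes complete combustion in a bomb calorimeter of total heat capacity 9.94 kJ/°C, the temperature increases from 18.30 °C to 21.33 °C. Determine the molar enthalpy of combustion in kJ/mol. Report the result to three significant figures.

ΔT = 21.33 − 18.30 = 3.03 °C
q_cal = C_cal × ΔT = 9.94 × 3.03 = 30.1182 kJ
n = 1.14 / 122.12 = 0.009335 mol
q_rxn = −q_cal = -30.1182 kJ
ΔH = -30.1182 / 0.009335 = -3226 kJ/mol

ΔH = -3230 kJ/mol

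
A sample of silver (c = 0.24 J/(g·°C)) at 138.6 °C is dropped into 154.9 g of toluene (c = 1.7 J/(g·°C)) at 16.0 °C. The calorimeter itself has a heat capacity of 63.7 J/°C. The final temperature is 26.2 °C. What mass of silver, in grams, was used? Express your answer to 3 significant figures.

q_gained = (154.9 × 1.7 + 63.7) × (26.2 − 16.0) = 3336 J
q_lost = m × 0.24 × (138.6 − 26.2) = 26.976 m
m = 3336 / 26.976 = 124 g

m = 124 g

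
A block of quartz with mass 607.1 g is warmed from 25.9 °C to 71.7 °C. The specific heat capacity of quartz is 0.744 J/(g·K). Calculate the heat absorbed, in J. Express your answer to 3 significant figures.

q = m c ΔT = 607.1 × 0.744 × (71.7 − 25.9)
q = 607.1 × 0.744 × 45.8 = 20690 J

q = 20700 J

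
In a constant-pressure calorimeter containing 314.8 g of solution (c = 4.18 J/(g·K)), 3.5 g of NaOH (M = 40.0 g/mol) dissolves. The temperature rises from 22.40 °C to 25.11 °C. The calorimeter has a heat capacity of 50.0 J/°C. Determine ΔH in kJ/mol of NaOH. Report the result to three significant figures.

ΔH = -42.3 kJ/mol

|ΔT| = |25.11 − 22.40| = 2.71 °C
|q_surr| = (314.8 × 4.18 + 50.0) × 2.71 = 1365.864 × 2.71 = 3701 J
n(NaOH) = 3.5 / 40.0 = 0.08750 mol
Temperature rose, so q_rxn = −|q_surr| = -3.701 kJ
ΔH = q_rxn / n = -42.30 kJ/mol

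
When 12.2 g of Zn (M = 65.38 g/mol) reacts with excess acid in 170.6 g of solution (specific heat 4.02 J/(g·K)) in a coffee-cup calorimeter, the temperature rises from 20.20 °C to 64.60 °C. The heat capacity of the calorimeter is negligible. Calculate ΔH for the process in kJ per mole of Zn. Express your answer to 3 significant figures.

ΔH = -163 kJ/mol

|ΔT| = |64.60 − 20.20| = 44.40 °C
|q_surr| = (170.6 × 4.02) × 44.40 = 685.812 × 44.40 = 30450 J
n(Zn) = 12.2 / 65.38 = 0.1866 mol
Temperature rose, so q_rxn = −|q_surr| = -30.45 kJ
ΔH = q_rxn / n = -163.2 kJ/mol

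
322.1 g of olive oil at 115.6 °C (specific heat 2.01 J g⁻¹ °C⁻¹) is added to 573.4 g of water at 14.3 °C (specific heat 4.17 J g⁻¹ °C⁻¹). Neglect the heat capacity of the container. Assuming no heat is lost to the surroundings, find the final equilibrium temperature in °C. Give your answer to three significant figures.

T_f = 35.9 °C

Heat lost by olive oil = heat gained by water.
(322.1)(2.01)(115.6 − T) = (573.4)(4.17)(T − 14.3)
647.421 (115.6 − T) = 2391.078 (T − 14.3)
74842 − 647.421 T = 2391.078 T − 34192
109034 = 3038.499 T
T = 35.88 °C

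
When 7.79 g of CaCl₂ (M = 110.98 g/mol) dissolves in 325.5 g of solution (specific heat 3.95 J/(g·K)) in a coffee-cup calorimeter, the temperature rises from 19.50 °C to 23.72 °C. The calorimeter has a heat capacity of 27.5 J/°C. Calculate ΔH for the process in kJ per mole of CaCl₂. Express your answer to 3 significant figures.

ΔH = -79.0 kJ/mol

|ΔT| = |23.72 − 19.50| = 4.22 °C
|q_surr| = (325.5 × 3.95 + 27.5) × 4.22 = 1313.225 × 4.22 = 5542 J
n(CaCl₂) = 7.79 / 110.98 = 0.07019 mol
Temperature rose, so q_rxn = −|q_surr| = -5.542 kJ
ΔH = q_rxn / n = -78.96 kJ/mol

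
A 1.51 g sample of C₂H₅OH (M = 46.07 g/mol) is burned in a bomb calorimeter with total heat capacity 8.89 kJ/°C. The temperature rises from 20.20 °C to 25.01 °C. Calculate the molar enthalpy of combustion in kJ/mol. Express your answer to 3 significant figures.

ΔH = -1300 kJ/mol

ΔT = 25.01 − 20.20 = 4.81 °C
q_cal = C_cal × ΔT = 8.89 × 4.81 = 42.7609 kJ
n = 1.51 / 46.07 = 0.03278 mol
q_rxn = −q_cal = -42.7609 kJ
ΔH = -42.7609 / 0.03278 = -1304 kJ/mol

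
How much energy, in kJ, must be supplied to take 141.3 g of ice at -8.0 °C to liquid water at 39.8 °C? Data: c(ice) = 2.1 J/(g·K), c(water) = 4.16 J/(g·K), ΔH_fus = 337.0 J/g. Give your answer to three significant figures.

q = 73.4 kJ

q1 (heat ice -8.0→0.0 °C): 141.3 × 2.1 × 8.0 = 2374 J
q2 (melt at 0 °C): 141.3 × 337.0 = 47618 J
q3 (heat water 0.0→39.8 °C): 141.3 × 4.16 × 39.8 = 23395 J
Total: 2374 + 47618 + 23395 = 73387 J = 73.4 kJ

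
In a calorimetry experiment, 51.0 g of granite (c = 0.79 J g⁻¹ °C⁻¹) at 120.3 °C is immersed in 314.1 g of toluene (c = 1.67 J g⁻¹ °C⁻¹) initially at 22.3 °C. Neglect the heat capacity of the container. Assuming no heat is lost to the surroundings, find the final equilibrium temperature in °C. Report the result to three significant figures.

Heat lost by granite = heat gained by toluene.
(51.0)(0.79)(120.3 − T) = (314.1)(1.67)(T − 22.3)
40.29 (120.3 − T) = 524.547 (T − 22.3)
4846.9 − 40.29 T = 524.547 T − 11697
16543.9 = 564.837 T
T = 29.29 °C

T_f = 29.3 °C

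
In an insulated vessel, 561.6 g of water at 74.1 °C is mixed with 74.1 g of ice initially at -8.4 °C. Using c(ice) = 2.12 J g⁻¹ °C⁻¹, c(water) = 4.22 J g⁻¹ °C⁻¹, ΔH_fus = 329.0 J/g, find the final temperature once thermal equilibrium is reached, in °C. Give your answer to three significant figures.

Heat to bring ice to 0 °C and melt it: q₁ = 74.1×2.12×8.4 + 74.1×329.0 = 25698 J
Heat the water can supply cooling to 0 °C: 561.6×4.22×74.1 = 175613 J > q₁, so all ice melts.
Energy balance: 561.6×4.22×(74.1 − T) = 25698 + 74.1×4.22×(T − 0)
2369.952(74.1 − T) = 25698 + 312.702 T
175613 − 25698 = 2682.654 T
T = 149915 / 2682.654 = 55.88 °C

T_f = 55.9 °C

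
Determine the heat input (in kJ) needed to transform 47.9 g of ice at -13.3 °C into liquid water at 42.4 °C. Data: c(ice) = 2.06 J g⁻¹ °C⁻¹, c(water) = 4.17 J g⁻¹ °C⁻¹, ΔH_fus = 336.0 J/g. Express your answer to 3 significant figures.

q1 (heat ice -13.3→0.0 °C): 47.9 × 2.06 × 13.3 = 1312 J
q2 (melt at 0 °C): 47.9 × 336.0 = 16094 J
q3 (heat water 0.0→42.4 °C): 47.9 × 4.17 × 42.4 = 8469 J
Total: 1312 + 16094 + 8469 = 25875 J = 25.9 kJ

q = 25.9 kJ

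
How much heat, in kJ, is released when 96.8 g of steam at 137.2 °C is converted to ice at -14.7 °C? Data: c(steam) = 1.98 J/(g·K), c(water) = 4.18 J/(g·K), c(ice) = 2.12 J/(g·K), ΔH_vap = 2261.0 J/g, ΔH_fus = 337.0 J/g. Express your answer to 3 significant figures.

q1 (cool steam 137.2→100 °C): 96.8 × 1.98 × 37.2 = 7130 J
q2 (condense at 100 °C): 96.8 × 2261.0 = 218865 J
q3 (cool water 100→0 °C): 96.8 × 4.18 × 100.0 = 40462 J
q4 (freeze at 0 °C): 96.8 × 337.0 = 32622 J
q5 (cool ice 0→-14.7 °C): 96.8 × 2.12 × 14.7 = 3017 J
Total: 7130 + 218865 + 40462 + 32622 + 3017 = 302096 J = 302 kJ

q = 302 kJ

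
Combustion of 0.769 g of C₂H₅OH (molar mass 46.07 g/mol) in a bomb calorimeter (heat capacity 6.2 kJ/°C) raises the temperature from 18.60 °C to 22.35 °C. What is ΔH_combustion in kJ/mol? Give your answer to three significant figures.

ΔH = -1390 kJ/mol

ΔT = 22.35 − 18.60 = 3.75 °C
q_cal = C_cal × ΔT = 6.2 × 3.75 = 23.25 kJ
n = 0.769 / 46.07 = 0.01669 mol
q_rxn = −q_cal = -23.25 kJ
ΔH = -23.25 / 0.01669 = -1393 kJ/mol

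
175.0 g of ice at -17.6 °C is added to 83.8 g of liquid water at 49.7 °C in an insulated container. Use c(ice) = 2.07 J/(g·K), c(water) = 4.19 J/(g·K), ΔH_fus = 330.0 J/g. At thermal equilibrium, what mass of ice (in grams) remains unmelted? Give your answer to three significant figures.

Heat to warm all ice to 0 °C: 175.0×2.07×17.6 = 6375.6 J
Heat released by water cooling to 0 °C: 83.8×4.19×49.7 = 17451 J
17451 J < 6375.6 + 175.0×330.0 = 64125.6 J, so not all ice melts; final T = 0 °C.
Heat left for melting: 17451 − 6375.6 = 11075.4 J
Mass melted = 11075.4 / 330.0 = 33.56 g
Ice remaining = 175.0 − 33.56 = 141.44 g

m_ice remaining = 141 g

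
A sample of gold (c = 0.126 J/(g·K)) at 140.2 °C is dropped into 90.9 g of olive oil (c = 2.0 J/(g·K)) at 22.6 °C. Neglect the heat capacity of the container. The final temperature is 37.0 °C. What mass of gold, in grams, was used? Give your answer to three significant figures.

m = 201 g

q_gained = (90.9 × 2.0) × (37.0 − 22.6) = 2618 J
q_lost = m × 0.126 × (140.2 − 37.0) = 13.0032 m
m = 2618 / 13.0032 = 201 g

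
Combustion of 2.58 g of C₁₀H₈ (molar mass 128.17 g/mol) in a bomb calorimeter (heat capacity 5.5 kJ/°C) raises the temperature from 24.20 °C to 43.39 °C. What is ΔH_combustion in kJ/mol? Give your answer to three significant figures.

ΔH = -5240 kJ/mol

ΔT = 43.39 − 24.20 = 19.19 °C
q_cal = C_cal × ΔT = 5.5 × 19.19 = 105.545 kJ
n = 2.58 / 128.17 = 0.02013 mol
q_rxn = −q_cal = -105.545 kJ
ΔH = -105.545 / 0.02013 = -5243 kJ/mol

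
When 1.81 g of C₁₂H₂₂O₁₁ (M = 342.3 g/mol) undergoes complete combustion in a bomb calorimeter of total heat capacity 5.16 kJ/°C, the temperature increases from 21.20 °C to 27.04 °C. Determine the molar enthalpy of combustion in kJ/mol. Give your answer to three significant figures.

ΔT = 27.04 − 21.20 = 5.84 °C
q_cal = C_cal × ΔT = 5.16 × 5.84 = 30.1344 kJ
n = 1.81 / 342.3 = 0.005288 mol
q_rxn = −q_cal = -30.1344 kJ
ΔH = -30.1344 / 0.005288 = -5699 kJ/mol

ΔH = -5700 kJ/mol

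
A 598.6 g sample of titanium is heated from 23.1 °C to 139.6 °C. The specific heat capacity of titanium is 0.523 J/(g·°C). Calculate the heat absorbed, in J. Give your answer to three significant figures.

q = m c ΔT = 598.6 × 0.523 × (139.6 − 23.1)
q = 598.6 × 0.523 × 116.5 = 36470 J

q = 36500 J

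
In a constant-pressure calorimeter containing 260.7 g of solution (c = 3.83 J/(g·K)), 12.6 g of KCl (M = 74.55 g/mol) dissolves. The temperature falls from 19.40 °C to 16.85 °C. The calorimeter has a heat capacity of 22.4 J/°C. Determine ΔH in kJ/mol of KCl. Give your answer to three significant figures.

ΔH = 15.4 kJ/mol

|ΔT| = |16.85 − 19.40| = 2.55 °C
|q_surr| = (260.7 × 3.83 + 22.4) × 2.55 = 1020.881 × 2.55 = 2603 J
n(KCl) = 12.6 / 74.55 = 0.1690 mol
Temperature fell, so q_rxn = +|q_surr| = 2.603 kJ
ΔH = q_rxn / n = 15.40 kJ/mol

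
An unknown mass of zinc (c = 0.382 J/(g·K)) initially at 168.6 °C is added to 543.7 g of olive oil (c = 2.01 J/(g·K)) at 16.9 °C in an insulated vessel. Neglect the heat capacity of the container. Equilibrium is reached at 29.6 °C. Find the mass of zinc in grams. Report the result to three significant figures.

q_gained = (543.7 × 2.01) × (29.6 − 16.9) = 13880 J
q_lost = m × 0.382 × (168.6 − 29.6) = 53.098 m
m = 13880 / 53.098 = 261 g

m = 261 g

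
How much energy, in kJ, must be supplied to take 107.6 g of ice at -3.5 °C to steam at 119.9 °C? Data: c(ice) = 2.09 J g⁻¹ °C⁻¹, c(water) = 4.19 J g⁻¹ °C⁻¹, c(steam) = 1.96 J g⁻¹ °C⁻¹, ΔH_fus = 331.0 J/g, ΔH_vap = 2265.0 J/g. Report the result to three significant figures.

q = 329 kJ

q1 (heat ice -3.5→0.0 °C): 107.6 × 2.09 × 3.5 = 787 J
q2 (melt at 0 °C): 107.6 × 331.0 = 35616 J
q3 (heat water 0.0→100.0 °C): 107.6 × 4.19 × 100.0 = 45084 J
q4 (vaporize at 100 °C): 107.6 × 2265.0 = 243714 J
q5 (heat steam 100.0→119.9 °C): 107.6 × 1.96 × 19.9 = 4197 J
Total: 787 + 35616 + 45084 + 243714 + 4197 = 329398 J = 329 kJ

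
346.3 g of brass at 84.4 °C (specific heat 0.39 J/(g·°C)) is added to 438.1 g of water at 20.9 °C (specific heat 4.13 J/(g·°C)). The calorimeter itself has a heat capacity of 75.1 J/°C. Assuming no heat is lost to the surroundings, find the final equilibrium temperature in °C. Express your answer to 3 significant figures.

T_f = 25.1 °C

Heat lost by brass = heat gained by water + calorimeter.
(346.3)(0.39)(84.4 − T) = [(438.1)(4.13) + 75.1](T − 20.9)
135.057 (84.4 − T) = 1884.453 (T − 20.9)
11399 − 135.057 T = 1884.453 T − 39385
50784 = 2019.510 T
T = 25.147 °C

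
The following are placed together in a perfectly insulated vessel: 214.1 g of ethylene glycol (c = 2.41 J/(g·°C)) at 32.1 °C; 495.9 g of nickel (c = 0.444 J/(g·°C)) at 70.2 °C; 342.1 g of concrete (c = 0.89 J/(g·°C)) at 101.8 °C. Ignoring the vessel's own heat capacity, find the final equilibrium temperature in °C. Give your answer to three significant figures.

T_f = 60.6 °C

Σ mᵢcᵢ(T − Tᵢ) = 0  ⇒  T = Σ mᵢcᵢTᵢ / Σ mᵢcᵢ
Σ mᵢcᵢ = 214.1×2.41 + 495.9×0.444 + 342.1×0.89 = 1040.6296
Σ mᵢcᵢTᵢ = 515.981×32.1 + 220.1796×70.2 + 304.469×101.8 = 63015
T = 63015 / 1040.6296 = 60.55 °C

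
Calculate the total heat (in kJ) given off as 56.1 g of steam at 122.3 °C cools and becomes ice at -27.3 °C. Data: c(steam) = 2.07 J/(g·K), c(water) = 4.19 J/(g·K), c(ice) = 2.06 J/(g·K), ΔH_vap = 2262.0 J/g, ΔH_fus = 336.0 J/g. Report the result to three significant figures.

q = 175 kJ

q1 (cool steam 122.3→100 °C): 56.1 × 2.07 × 22.3 = 2590 J
q2 (condense at 100 °C): 56.1 × 2262.0 = 126898 J
q3 (cool water 100→0 °C): 56.1 × 4.19 × 100.0 = 23506 J
q4 (freeze at 0 °C): 56.1 × 336.0 = 18850 J
q5 (cool ice 0→-27.3 °C): 56.1 × 2.06 × 27.3 = 3155 J
Total: 2590 + 126898 + 23506 + 18850 + 3155 = 174999 J = 175 kJ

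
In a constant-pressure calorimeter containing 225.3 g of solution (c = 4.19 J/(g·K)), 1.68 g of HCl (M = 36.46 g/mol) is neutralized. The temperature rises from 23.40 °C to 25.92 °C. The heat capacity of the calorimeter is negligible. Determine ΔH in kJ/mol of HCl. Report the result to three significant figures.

ΔH = -51.6 kJ/mol

|ΔT| = |25.92 − 23.40| = 2.52 °C
|q_surr| = (225.3 × 4.19) × 2.52 = 944.007 × 2.52 = 2379 J
n(HCl) = 1.68 / 36.46 = 0.04608 mol
Temperature rose, so q_rxn = −|q_surr| = -2.379 kJ
ΔH = q_rxn / n = -51.63 kJ/mol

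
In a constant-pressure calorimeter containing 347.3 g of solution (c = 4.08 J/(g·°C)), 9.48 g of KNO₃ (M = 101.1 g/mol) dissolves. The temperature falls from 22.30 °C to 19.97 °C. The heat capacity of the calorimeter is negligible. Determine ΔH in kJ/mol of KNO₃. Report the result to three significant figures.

|ΔT| = |19.97 − 22.30| = 2.33 °C
|q_surr| = (347.3 × 4.08) × 2.33 = 1416.984 × 2.33 = 3302 J
n(KNO₃) = 9.48 / 101.1 = 0.09377 mol
Temperature fell, so q_rxn = +|q_surr| = 3.302 kJ
ΔH = q_rxn / n = 35.21 kJ/mol

ΔH = 35.2 kJ/mol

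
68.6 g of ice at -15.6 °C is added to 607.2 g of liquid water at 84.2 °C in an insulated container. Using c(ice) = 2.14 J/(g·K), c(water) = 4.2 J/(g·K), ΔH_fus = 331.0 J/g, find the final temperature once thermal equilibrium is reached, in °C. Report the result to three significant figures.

Heat to bring ice to 0 °C and melt it: q₁ = 68.6×2.14×15.6 + 68.6×331.0 = 24997 J
Heat the water can supply cooling to 0 °C: 607.2×4.2×84.2 = 214730 J > q₁, so all ice melts.
Energy balance: 607.2×4.2×(84.2 − T) = 24997 + 68.6×4.2×(T − 0)
2550.24(84.2 − T) = 24997 + 288.12 T
214730 − 24997 = 2838.36 T
T = 189733 / 2838.36 = 66.846 °C

T_f = 66.8 °C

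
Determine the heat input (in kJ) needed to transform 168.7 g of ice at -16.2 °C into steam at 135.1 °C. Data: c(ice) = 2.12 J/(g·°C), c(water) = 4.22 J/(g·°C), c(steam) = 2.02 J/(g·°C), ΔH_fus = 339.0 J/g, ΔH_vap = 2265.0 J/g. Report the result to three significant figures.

q = 528 kJ

q1 (heat ice -16.2→0.0 °C): 168.7 × 2.12 × 16.2 = 5794 J
q2 (melt at 0 °C): 168.7 × 339.0 = 57189 J
q3 (heat water 0.0→100.0 °C): 168.7 × 4.22 × 100.0 = 71191 J
q4 (vaporize at 100 °C): 168.7 × 2265.0 = 382106 J
q5 (heat steam 100.0→135.1 °C): 168.7 × 2.02 × 35.1 = 11961 J
Total: 5794 + 57189 + 71191 + 382106 + 11961 = 528241 J = 528 kJ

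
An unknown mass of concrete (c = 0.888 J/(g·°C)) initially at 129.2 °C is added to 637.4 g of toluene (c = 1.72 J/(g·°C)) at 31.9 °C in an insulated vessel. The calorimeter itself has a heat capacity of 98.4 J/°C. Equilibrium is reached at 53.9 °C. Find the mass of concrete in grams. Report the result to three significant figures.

q_gained = (637.4 × 1.72 + 98.4) × (53.9 − 31.9) = 26280 J
q_lost = m × 0.888 × (129.2 − 53.9) = 66.8664 m
m = 26280 / 66.8664 = 393 g

m = 393 g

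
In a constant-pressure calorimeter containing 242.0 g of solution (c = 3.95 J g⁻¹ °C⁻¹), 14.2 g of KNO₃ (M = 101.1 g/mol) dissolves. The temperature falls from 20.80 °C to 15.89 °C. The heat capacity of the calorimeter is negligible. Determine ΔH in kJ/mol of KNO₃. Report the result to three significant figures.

|ΔT| = |15.89 − 20.80| = 4.91 °C
|q_surr| = (242.0 × 3.95) × 4.91 = 955.9 × 4.91 = 4693 J
n(KNO₃) = 14.2 / 101.1 = 0.1405 mol
Temperature fell, so q_rxn = +|q_surr| = 4.693 kJ
ΔH = q_rxn / n = 33.40 kJ/mol

ΔH = 33.4 kJ/mol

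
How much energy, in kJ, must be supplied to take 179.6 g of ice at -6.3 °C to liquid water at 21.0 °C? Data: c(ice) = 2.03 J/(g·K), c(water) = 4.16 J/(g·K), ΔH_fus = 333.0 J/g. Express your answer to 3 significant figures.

q1 (heat ice -6.3→0.0 °C): 179.6 × 2.03 × 6.3 = 2297 J
q2 (melt at 0 °C): 179.6 × 333.0 = 59807 J
q3 (heat water 0.0→21.0 °C): 179.6 × 4.16 × 21.0 = 15690 J
Total: 2297 + 59807 + 15690 = 77794 J = 77.8 kJ

q = 77.8 kJ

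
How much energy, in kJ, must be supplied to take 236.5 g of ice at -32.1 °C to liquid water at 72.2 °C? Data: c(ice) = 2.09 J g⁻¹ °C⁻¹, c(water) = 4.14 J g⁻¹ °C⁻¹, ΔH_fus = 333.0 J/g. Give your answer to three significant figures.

q1 (heat ice -32.1→0.0 °C): 236.5 × 2.09 × 32.1 = 15867 J
q2 (melt at 0 °C): 236.5 × 333.0 = 78755 J
q3 (heat water 0.0→72.2 °C): 236.5 × 4.14 × 72.2 = 70692 J
Total: 15867 + 78755 + 70692 = 165314 J = 165 kJ

q = 165 kJ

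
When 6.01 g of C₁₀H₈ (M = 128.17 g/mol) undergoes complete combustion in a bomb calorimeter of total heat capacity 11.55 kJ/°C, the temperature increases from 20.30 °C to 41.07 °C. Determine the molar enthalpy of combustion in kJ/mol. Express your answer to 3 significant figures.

ΔH = -5120 kJ/mol

ΔT = 41.07 − 20.30 = 20.77 °C
q_cal = C_cal × ΔT = 11.55 × 20.77 = 239.8935 kJ
n = 6.01 / 128.17 = 0.04689 mol
q_rxn = −q_cal = -239.8935 kJ
ΔH = -239.8935 / 0.04689 = -5116 kJ/mol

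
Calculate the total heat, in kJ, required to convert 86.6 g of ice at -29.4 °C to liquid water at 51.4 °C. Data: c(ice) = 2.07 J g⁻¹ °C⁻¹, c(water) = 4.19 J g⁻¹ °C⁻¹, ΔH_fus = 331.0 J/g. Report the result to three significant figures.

q1 (heat ice -29.4→0.0 °C): 86.6 × 2.07 × 29.4 = 5270 J
q2 (melt at 0 °C): 86.6 × 331.0 = 28665 J
q3 (heat water 0.0→51.4 °C): 86.6 × 4.19 × 51.4 = 18651 J
Total: 5270 + 28665 + 18651 = 52586 J = 52.6 kJ

q = 52.6 kJ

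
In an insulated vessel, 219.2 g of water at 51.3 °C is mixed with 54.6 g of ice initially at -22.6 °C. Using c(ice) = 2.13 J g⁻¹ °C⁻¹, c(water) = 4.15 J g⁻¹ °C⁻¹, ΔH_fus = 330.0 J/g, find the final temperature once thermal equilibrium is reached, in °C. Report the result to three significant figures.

T_f = 22.9 °C

Heat to bring ice to 0 °C and melt it: q₁ = 54.6×2.13×22.6 + 54.6×330.0 = 20646 J
Heat the water can supply cooling to 0 °C: 219.2×4.15×51.3 = 46666.6 J > q₁, so all ice melts.
Energy balance: 219.2×4.15×(51.3 − T) = 20646 + 54.6×4.15×(T − 0)
909.68(51.3 − T) = 20646 + 226.59 T
46666.6 − 20646 = 1136.27 T
T = 26020.6 / 1136.27 = 22.90 °C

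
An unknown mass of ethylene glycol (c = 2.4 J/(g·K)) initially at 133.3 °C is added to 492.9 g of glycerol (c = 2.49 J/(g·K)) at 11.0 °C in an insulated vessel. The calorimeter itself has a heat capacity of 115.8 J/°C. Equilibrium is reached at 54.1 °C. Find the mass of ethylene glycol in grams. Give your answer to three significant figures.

m = 305 g

q_gained = (492.9 × 2.49 + 115.8) × (54.1 − 11.0) = 57890 J
q_lost = m × 2.4 × (133.3 − 54.1) = 190.08 m
m = 57890 / 190.08 = 305 g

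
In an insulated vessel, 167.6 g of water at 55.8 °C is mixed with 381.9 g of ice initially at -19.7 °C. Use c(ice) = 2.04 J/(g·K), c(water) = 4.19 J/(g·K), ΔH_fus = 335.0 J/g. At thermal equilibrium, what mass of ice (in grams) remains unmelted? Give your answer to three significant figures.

Heat to warm all ice to 0 °C: 381.9×2.04×19.7 = 15348 J
Heat released by water cooling to 0 °C: 167.6×4.19×55.8 = 39185 J
39185 J < 15348 + 381.9×335.0 = 143284.5 J, so not all ice melts; final T = 0 °C.
Heat left for melting: 39185 − 15348 = 23837 J
Mass melted = 23837 / 335.0 = 71.16 g
Ice remaining = 381.9 − 71.16 = 310.74 g

m_ice remaining = 311 g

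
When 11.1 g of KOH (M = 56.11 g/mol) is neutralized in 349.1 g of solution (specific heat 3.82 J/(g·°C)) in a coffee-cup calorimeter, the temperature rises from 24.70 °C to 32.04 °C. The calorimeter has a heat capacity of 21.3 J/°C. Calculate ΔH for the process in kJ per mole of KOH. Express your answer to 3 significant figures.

|ΔT| = |32.04 − 24.70| = 7.34 °C
|q_surr| = (349.1 × 3.82 + 21.3) × 7.34 = 1354.862 × 7.34 = 9945 J
n(KOH) = 11.1 / 56.11 = 0.1978 mol
Temperature rose, so q_rxn = −|q_surr| = -9.945 kJ
ΔH = q_rxn / n = -50.28 kJ/mol

ΔH = -50.3 kJ/mol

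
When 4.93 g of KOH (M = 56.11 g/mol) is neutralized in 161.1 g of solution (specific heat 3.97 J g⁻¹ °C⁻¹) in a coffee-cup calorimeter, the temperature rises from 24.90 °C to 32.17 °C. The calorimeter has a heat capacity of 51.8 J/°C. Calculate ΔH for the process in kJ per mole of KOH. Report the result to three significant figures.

|ΔT| = |32.17 − 24.90| = 7.27 °C
|q_surr| = (161.1 × 3.97 + 51.8) × 7.27 = 691.367 × 7.27 = 5026 J
n(KOH) = 4.93 / 56.11 = 0.08786 mol
Temperature rose, so q_rxn = −|q_surr| = -5.026 kJ
ΔH = q_rxn / n = -57.20 kJ/mol

ΔH = -57.2 kJ/mol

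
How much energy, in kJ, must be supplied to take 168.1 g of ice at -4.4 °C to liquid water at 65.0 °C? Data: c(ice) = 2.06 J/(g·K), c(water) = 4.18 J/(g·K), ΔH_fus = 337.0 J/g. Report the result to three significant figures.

q = 104 kJ

q1 (heat ice -4.4→0.0 °C): 168.1 × 2.06 × 4.4 = 1524 J
q2 (melt at 0 °C): 168.1 × 337.0 = 56650 J
q3 (heat water 0.0→65.0 °C): 168.1 × 4.18 × 65.0 = 45673 J
Total: 1524 + 56650 + 45673 = 103847 J = 104 kJ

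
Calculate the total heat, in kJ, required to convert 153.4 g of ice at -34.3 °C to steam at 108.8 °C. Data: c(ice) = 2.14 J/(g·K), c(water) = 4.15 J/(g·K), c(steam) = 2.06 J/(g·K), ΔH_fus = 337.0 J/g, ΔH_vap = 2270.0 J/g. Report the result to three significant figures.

q1 (heat ice -34.3→0.0 °C): 153.4 × 2.14 × 34.3 = 11260 J
q2 (melt at 0 °C): 153.4 × 337.0 = 51696 J
q3 (heat water 0.0→100.0 °C): 153.4 × 4.15 × 100.0 = 63661 J
q4 (vaporize at 100 °C): 153.4 × 2270.0 = 348218 J
q5 (heat steam 100.0→108.8 °C): 153.4 × 2.06 × 8.8 = 2781 J
Total: 11260 + 51696 + 63661 + 348218 + 2781 = 477616 J = 478 kJ

q = 478 kJ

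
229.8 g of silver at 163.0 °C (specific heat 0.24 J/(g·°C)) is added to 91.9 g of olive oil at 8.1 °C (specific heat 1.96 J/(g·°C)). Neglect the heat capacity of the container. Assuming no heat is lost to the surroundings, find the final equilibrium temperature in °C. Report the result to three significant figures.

Heat lost by silver = heat gained by olive oil.
(229.8)(0.24)(163.0 − T) = (91.9)(1.96)(T − 8.1)
55.152 (163.0 − T) = 180.124 (T − 8.1)
8989.8 − 55.152 T = 180.124 T − 1459.0
10448.8 = 235.276 T
T = 44.41 °C

T_f = 44.4 °C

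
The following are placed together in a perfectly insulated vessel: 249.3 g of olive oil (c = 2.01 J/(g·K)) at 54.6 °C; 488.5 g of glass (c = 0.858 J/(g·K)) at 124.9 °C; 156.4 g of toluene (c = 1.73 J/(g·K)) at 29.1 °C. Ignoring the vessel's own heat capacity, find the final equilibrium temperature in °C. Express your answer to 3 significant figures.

Σ mᵢcᵢ(T − Tᵢ) = 0  ⇒  T = Σ mᵢcᵢTᵢ / Σ mᵢcᵢ
Σ mᵢcᵢ = 249.3×2.01 + 488.5×0.858 + 156.4×1.73 = 1190.798
Σ mᵢcᵢTᵢ = 501.093×54.6 + 419.133×124.9 + 270.572×29.1 = 87583
T = 87583 / 1190.798 = 73.5498 °C

T_f = 73.5 °C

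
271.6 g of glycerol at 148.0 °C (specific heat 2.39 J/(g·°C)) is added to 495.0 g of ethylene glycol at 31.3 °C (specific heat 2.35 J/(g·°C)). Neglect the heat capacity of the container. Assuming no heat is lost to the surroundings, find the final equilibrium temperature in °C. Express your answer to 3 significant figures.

T_f = 73.1 °C

Heat lost by glycerol = heat gained by ethylene glycol.
(271.6)(2.39)(148.0 − T) = (495.0)(2.35)(T − 31.3)
649.124 (148.0 − T) = 1163.25 (T − 31.3)
96070 − 649.124 T = 1163.25 T − 36410
132480 = 1812.374 T
T = 73.10 °C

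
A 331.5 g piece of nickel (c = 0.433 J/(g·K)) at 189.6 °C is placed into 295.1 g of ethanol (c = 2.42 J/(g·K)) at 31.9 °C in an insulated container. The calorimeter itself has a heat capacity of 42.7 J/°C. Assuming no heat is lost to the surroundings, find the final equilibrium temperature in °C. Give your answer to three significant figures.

Heat lost by nickel = heat gained by ethanol + calorimeter.
(331.5)(0.433)(189.6 − T) = [(295.1)(2.42) + 42.7](T − 31.9)
143.5395 (189.6 − T) = 756.842 (T − 31.9)
27215 − 143.5395 T = 756.842 T − 24143
51358 = 900.3815 T
T = 57.04 °C

T_f = 57.0 °C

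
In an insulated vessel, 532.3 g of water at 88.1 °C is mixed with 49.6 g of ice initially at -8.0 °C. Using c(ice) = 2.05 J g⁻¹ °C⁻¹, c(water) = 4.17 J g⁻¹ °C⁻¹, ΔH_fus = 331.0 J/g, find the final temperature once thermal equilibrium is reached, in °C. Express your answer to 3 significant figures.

T_f = 73.5 °C

Heat to bring ice to 0 °C and melt it: q₁ = 49.6×2.05×8.0 + 49.6×331.0 = 17231 J
Heat the water can supply cooling to 0 °C: 532.3×4.17×88.1 = 195555 J > q₁, so all ice melts.
Energy balance: 532.3×4.17×(88.1 − T) = 17231 + 49.6×4.17×(T − 0)
2219.691(88.1 − T) = 17231 + 206.832 T
195555 − 17231 = 2426.523 T
T = 178324 / 2426.523 = 73.49 °C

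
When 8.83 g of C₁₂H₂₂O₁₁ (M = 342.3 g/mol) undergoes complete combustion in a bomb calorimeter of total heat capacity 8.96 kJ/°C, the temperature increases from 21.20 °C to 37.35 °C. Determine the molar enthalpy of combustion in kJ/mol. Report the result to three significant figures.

ΔT = 37.35 − 21.20 = 16.15 °C
q_cal = C_cal × ΔT = 8.96 × 16.15 = 144.704 kJ
n = 8.83 / 342.3 = 0.02580 mol
q_rxn = −q_cal = -144.704 kJ
ΔH = -144.704 / 0.02580 = -5609 kJ/mol

ΔH = -5610 kJ/mol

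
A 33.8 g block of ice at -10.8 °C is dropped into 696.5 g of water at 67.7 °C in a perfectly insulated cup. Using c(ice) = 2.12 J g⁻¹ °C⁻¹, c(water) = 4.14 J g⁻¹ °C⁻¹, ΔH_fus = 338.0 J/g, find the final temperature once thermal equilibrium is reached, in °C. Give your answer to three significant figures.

T_f = 60.5 °C

Heat to bring ice to 0 °C and melt it: q₁ = 33.8×2.12×10.8 + 33.8×338.0 = 12198 J
Heat the water can supply cooling to 0 °C: 696.5×4.14×67.7 = 195214 J > q₁, so all ice melts.
Energy balance: 696.5×4.14×(67.7 − T) = 12198 + 33.8×4.14×(T − 0)
2883.51(67.7 − T) = 12198 + 139.932 T
195214 − 12198 = 3023.442 T
T = 183016 / 3023.442 = 60.53 °C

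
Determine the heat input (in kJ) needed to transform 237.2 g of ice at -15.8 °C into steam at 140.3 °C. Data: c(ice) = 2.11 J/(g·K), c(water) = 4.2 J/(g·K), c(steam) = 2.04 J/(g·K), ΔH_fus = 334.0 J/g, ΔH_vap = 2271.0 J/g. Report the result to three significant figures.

q1 (heat ice -15.8→0.0 °C): 237.2 × 2.11 × 15.8 = 7908 J
q2 (melt at 0 °C): 237.2 × 334.0 = 79225 J
q3 (heat water 0.0→100.0 °C): 237.2 × 4.2 × 100.0 = 99624 J
q4 (vaporize at 100 °C): 237.2 × 2271.0 = 538681 J
q5 (heat steam 100.0→140.3 °C): 237.2 × 2.04 × 40.3 = 19501 J
Total: 7908 + 79225 + 99624 + 538681 + 19501 = 744939 J = 745 kJ

q = 745 kJ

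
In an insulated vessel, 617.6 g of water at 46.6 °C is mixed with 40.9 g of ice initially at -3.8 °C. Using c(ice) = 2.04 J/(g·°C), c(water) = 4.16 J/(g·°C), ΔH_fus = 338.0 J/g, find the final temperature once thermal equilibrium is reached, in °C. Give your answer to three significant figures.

Heat to bring ice to 0 °C and melt it: q₁ = 40.9×2.04×3.8 + 40.9×338.0 = 14141 J
Heat the water can supply cooling to 0 °C: 617.6×4.16×46.6 = 119725 J > q₁, so all ice melts.
Energy balance: 617.6×4.16×(46.6 − T) = 14141 + 40.9×4.16×(T − 0)
2569.216(46.6 − T) = 14141 + 170.144 T
119725 − 14141 = 2739.360 T
T = 105584 / 2739.360 = 38.54 °C

T_f = 38.5 °C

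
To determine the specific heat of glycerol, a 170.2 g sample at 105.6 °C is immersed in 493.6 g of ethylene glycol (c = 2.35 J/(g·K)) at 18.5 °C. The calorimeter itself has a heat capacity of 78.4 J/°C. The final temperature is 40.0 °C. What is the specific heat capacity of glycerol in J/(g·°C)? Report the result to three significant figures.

q_gained = (493.6 × 2.35 + 78.4) × (40.0 − 18.5) = 26620 J
q_lost = 170.2 × c × (105.6 − 40.0) = 11165.12 c
Set equal: c = 26620 / 11165.12 = 2.38 J/(g·°C)

c = 2.38 J/(g·°C)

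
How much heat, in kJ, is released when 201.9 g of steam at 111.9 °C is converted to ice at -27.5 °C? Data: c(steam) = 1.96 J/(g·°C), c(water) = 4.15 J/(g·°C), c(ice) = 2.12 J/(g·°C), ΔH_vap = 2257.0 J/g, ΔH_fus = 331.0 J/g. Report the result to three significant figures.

q1 (cool steam 111.9→100 °C): 201.9 × 1.96 × 11.9 = 4709 J
q2 (condense at 100 °C): 201.9 × 2257.0 = 455688 J
q3 (cool water 100→0 °C): 201.9 × 4.15 × 100.0 = 83789 J
q4 (freeze at 0 °C): 201.9 × 331.0 = 66829 J
q5 (cool ice 0→-27.5 °C): 201.9 × 2.12 × 27.5 = 11771 J
Total: 4709 + 455688 + 83789 + 66829 + 11771 = 622786 J = 623 kJ

q = 623 kJ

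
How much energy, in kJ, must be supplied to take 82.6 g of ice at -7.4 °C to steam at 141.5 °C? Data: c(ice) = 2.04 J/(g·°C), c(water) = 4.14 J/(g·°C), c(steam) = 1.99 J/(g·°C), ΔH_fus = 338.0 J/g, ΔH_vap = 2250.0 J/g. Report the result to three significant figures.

q1 (heat ice -7.4→0.0 °C): 82.6 × 2.04 × 7.4 = 1247 J
q2 (melt at 0 °C): 82.6 × 338.0 = 27919 J
q3 (heat water 0.0→100.0 °C): 82.6 × 4.14 × 100.0 = 34196 J
q4 (vaporize at 100 °C): 82.6 × 2250.0 = 185850 J
q5 (heat steam 100.0→141.5 °C): 82.6 × 1.99 × 41.5 = 6822 J
Total: 1247 + 27919 + 34196 + 185850 + 6822 = 256034 J = 256 kJ

q = 256 kJ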